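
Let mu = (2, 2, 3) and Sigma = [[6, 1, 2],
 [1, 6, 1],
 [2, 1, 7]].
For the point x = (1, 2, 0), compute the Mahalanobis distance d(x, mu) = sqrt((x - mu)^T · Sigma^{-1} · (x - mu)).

Step 1 — centre the observation: (x - mu) = (-1, 0, -3).

Step 2 — invert Sigma (cofactor / det for 3×3, or solve directly):
  Sigma^{-1} = [[0.1872, -0.0228, -0.0502],
 [-0.0228, 0.1735, -0.0183],
 [-0.0502, -0.0183, 0.1598]].

Step 3 — form the quadratic (x - mu)^T · Sigma^{-1} · (x - mu):
  Sigma^{-1} · (x - mu) = (-0.0365, 0.0776, -0.4292).
  (x - mu)^T · [Sigma^{-1} · (x - mu)] = (-1)·(-0.0365) + (0)·(0.0776) + (-3)·(-0.4292) = 1.3242.

Step 4 — take square root: d = √(1.3242) ≈ 1.1507.

d(x, mu) = √(1.3242) ≈ 1.1507


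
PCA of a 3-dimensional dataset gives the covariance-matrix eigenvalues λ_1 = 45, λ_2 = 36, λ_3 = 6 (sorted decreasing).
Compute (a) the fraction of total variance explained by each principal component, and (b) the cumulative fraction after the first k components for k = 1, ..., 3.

Step 1 — total variance = trace(Sigma) = Σ λ_i = 45 + 36 + 6 = 87.

Step 2 — fraction explained by component i = λ_i / Σ λ:
  PC1: 45/87 = 0.5172
  PC2: 36/87 = 0.4138
  PC3: 6/87 = 0.069

Step 3 — cumulative fraction after k components = (λ_1 + ... + λ_k) / Σ λ:
  k = 1: 45/87 = 0.5172
  k = 2: (45 + 36)/87 = 81/87 = 0.931
  k = 3: (45 + 36 + 6)/87 = 87/87 = 1

Summary (fraction, with percent):

explained: PC1 0.5172 (51.72%), PC2 0.4138 (41.38%), PC3 0.069 (6.9%);  cumulative: 0.5172, 0.931, 1


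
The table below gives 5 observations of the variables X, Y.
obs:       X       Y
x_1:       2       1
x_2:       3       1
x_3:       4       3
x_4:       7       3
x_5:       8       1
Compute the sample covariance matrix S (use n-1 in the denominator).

Step 1 — column means:
  mean(X) = (2 + 3 + 4 + 7 + 8) / 5 = 24/5 = 4.8
  mean(Y) = (1 + 1 + 3 + 3 + 1) / 5 = 9/5 = 1.8

Step 2 — sample covariance S[i,j] = (1/(n-1)) · Σ_k (x_{k,i} - mean_i) · (x_{k,j} - mean_j), with n-1 = 4.
  S[X,X] = ((-2.8)·(-2.8) + (-1.8)·(-1.8) + (-0.8)·(-0.8) + (2.2)·(2.2) + (3.2)·(3.2)) / 4 = 26.8/4 = 6.7
  S[X,Y] = ((-2.8)·(-0.8) + (-1.8)·(-0.8) + (-0.8)·(1.2) + (2.2)·(1.2) + (3.2)·(-0.8)) / 4 = 2.8/4 = 0.7
  S[Y,Y] = ((-0.8)·(-0.8) + (-0.8)·(-0.8) + (1.2)·(1.2) + (1.2)·(1.2) + (-0.8)·(-0.8)) / 4 = 4.8/4 = 1.2

S is symmetric (S[j,i] = S[i,j]). Assembling:

S = [[6.7, 0.7],
 [0.7, 1.2]]


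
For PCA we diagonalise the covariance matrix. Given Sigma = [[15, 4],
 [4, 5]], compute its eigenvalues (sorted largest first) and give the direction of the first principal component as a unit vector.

Step 1 — characteristic polynomial of 2×2 Sigma:
  det(Sigma - λI) = λ² - trace · λ + det = 0.
  trace = 15 + 5 = 20, det = 15·5 - (4)² = 59.
Step 2 — discriminant:
  Δ = trace² - 4·det = 400 - 236 = 164.
Step 3 — eigenvalues:
  λ = (trace ± √Δ)/2 = (20 ± 12.8062)/2,
  λ_1 = 16.4031,  λ_2 = 3.5969.

Step 4 — unit eigenvector for λ_1: solve (Sigma - λ_1 I)v = 0. First row:
  (15 - 16.4031)·v_x + (4)·v_y = 0, i.e. (-1.4031)·v_x + (4)·v_y = 0,
  so v ∝ (b, λ_1 - a) = (4, 1.4031) = u.
  ||u|| = √((4)² + (1.4031)²) = √(17.9688) ≈ 4.239,
  v_1 = u/||u|| ≈ (0.9436, 0.331) (||v_1|| = 1).

λ_1 = 16.4031,  λ_2 = 3.5969;  v_1 ≈ (0.9436, 0.331)


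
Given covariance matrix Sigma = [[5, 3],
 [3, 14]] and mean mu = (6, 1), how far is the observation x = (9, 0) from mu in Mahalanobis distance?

Step 1 — centre the observation: (x - mu) = (3, -1).

Step 2 — invert Sigma. det(Sigma) = 5·14 - (3)² = 61.
  Sigma^{-1} = (1/det) · [[d, -b], [-b, a]] = [[0.2295, -0.0492],
 [-0.0492, 0.082]].

Step 3 — form the quadratic (x - mu)^T · Sigma^{-1} · (x - mu):
  Sigma^{-1} · (x - mu) = (0.7377, -0.2295).
  (x - mu)^T · [Sigma^{-1} · (x - mu)] = (3)·(0.7377) + (-1)·(-0.2295) = 2.4426.

Step 4 — take square root: d = √(2.4426) ≈ 1.5629.

d(x, mu) = √(2.4426) ≈ 1.5629


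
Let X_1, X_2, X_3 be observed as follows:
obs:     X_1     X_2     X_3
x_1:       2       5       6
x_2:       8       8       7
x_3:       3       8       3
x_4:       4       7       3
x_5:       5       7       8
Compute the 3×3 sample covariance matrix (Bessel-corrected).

Step 1 — column means:
  mean(X_1) = (2 + 8 + 3 + 4 + 5) / 5 = 22/5 = 4.4
  mean(X_2) = (5 + 8 + 8 + 7 + 7) / 5 = 35/5 = 7
  mean(X_3) = (6 + 7 + 3 + 3 + 8) / 5 = 27/5 = 5.4

Step 2 — sample covariance S[i,j] = (1/(n-1)) · Σ_k (x_{k,i} - mean_i) · (x_{k,j} - mean_j), with n-1 = 4.
  S[X_1,X_1] = ((-2.4)·(-2.4) + (3.6)·(3.6) + (-1.4)·(-1.4) + (-0.4)·(-0.4) + (0.6)·(0.6)) / 4 = 21.2/4 = 5.3
  S[X_1,X_2] = ((-2.4)·(-2) + (3.6)·(1) + (-1.4)·(1) + (-0.4)·(0) + (0.6)·(0)) / 4 = 7/4 = 1.75
  S[X_1,X_3] = ((-2.4)·(0.6) + (3.6)·(1.6) + (-1.4)·(-2.4) + (-0.4)·(-2.4) + (0.6)·(2.6)) / 4 = 10.2/4 = 2.55
  S[X_2,X_2] = ((-2)·(-2) + (1)·(1) + (1)·(1) + (0)·(0) + (0)·(0)) / 4 = 6/4 = 1.5
  S[X_2,X_3] = ((-2)·(0.6) + (1)·(1.6) + (1)·(-2.4) + (0)·(-2.4) + (0)·(2.6)) / 4 = -2/4 = -0.5
  S[X_3,X_3] = ((0.6)·(0.6) + (1.6)·(1.6) + (-2.4)·(-2.4) + (-2.4)·(-2.4) + (2.6)·(2.6)) / 4 = 21.2/4 = 5.3

S is symmetric (S[j,i] = S[i,j]). Assembling:

S = [[5.3, 1.75, 2.55],
 [1.75, 1.5, -0.5],
 [2.55, -0.5, 5.3]]


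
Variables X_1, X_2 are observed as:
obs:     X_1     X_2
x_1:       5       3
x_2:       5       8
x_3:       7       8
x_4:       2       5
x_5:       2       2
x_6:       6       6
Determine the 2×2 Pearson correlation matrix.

Step 1 — column means:
  mean(X_1) = (5 + 5 + 7 + 2 + 2 + 6) / 6 = 27/6 = 4.5
  mean(X_2) = (3 + 8 + 8 + 5 + 2 + 6) / 6 = 32/6 = 5.3333

Step 2 — sample variances and covariances s[i,j] = (1/(n-1)) · Σ_k (x_{k,i} - mean_i) · (x_{k,j} - mean_j), with n-1 = 5:
  s[X_1,X_1] = ((0.5)·(0.5) + (0.5)·(0.5) + (2.5)·(2.5) + (-2.5)·(-2.5) + (-2.5)·(-2.5) + (1.5)·(1.5)) / 5 = 21.5/5 = 4.3
  s[X_1,X_2] = ((0.5)·(-2.3333) + (0.5)·(2.6667) + (2.5)·(2.6667) + (-2.5)·(-0.3333) + (-2.5)·(-3.3333) + (1.5)·(0.6667)) / 5 = 17/5 = 3.4
  s[X_2,X_2] = ((-2.3333)·(-2.3333) + (2.6667)·(2.6667) + (2.6667)·(2.6667) + (-0.3333)·(-0.3333) + (-3.3333)·(-3.3333) + (0.6667)·(0.6667)) / 5 = 31.3333/5 = 6.2667
  Sample standard deviations s_i = √(s[i,i]):
  s(X_1) = √(4.3) = 2.0736
  s(X_2) = √(6.2667) = 2.5033

Step 3 — r_{ij} = s_{ij} / (s_i · s_j):
  r[X_1,X_1] = 1 (diagonal).
  r[X_1,X_2] = 3.4 / (2.0736 · 2.5033) = 3.4 / 5.191 = 0.655
  r[X_2,X_2] = 1 (diagonal).

R is symmetric with unit diagonal. Assembling:

R = [[1, 0.655],
 [0.655, 1]]


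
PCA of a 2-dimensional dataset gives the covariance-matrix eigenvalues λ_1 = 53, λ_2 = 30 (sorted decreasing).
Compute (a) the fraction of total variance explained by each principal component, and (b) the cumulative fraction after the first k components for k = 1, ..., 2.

Step 1 — total variance = trace(Sigma) = Σ λ_i = 53 + 30 = 83.

Step 2 — fraction explained by component i = λ_i / Σ λ:
  PC1: 53/83 = 0.6386
  PC2: 30/83 = 0.3614

Step 3 — cumulative fraction after k components = (λ_1 + ... + λ_k) / Σ λ:
  k = 1: 53/83 = 0.6386
  k = 2: (53 + 30)/83 = 83/83 = 1

Summary (fraction, with percent):

explained: PC1 0.6386 (63.86%), PC2 0.3614 (36.14%);  cumulative: 0.6386, 1


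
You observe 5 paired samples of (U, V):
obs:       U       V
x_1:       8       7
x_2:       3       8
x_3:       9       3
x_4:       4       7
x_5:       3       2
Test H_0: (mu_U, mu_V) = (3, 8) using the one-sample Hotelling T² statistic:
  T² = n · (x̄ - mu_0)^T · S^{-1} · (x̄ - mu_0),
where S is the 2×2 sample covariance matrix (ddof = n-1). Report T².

Step 1 — sample mean vector:
  mean(U) = (8 + 3 + 9 + 4 + 3) / 5 = 27/5 = 5.4
  mean(V) = (7 + 8 + 3 + 7 + 2) / 5 = 27/5 = 5.4
  x̄ = (5.4, 5.4),  deviation x̄ - mu_0 = (5.4, 5.4) - (3, 8) = (2.4, -2.6).

Step 2 — sample covariance matrix, S[i,j] = (1/(n-1)) · Σ_k (x_{k,i} - mean_i) · (x_{k,j} - mean_j), divisor n-1 = 4:
  S[U,U] = ((2.6)·(2.6) + (-2.4)·(-2.4) + (3.6)·(3.6) + (-1.4)·(-1.4) + (-2.4)·(-2.4)) / 4 = 33.2/4 = 8.3
  S[U,V] = ((2.6)·(1.6) + (-2.4)·(2.6) + (3.6)·(-2.4) + (-1.4)·(1.6) + (-2.4)·(-3.4)) / 4 = -4.8/4 = -1.2
  S[V,V] = ((1.6)·(1.6) + (2.6)·(2.6) + (-2.4)·(-2.4) + (1.6)·(1.6) + (-3.4)·(-3.4)) / 4 = 29.2/4 = 7.3
  S = [[8.3, -1.2],
 [-1.2, 7.3]].

Step 3 — invert S. det(S) = 8.3·7.3 - (-1.2)² = 59.15.
  S^{-1} = (1/det) · [[d, -b], [-b, a]] = [[0.1234, 0.0203],
 [0.0203, 0.1403]].

Step 4 — quadratic form (x̄ - mu_0)^T · S^{-1} · (x̄ - mu_0):
  S^{-1} · (x̄ - mu_0) = (0.2434, -0.3161),
  (x̄ - mu_0)^T · [...] = (2.4)·(0.2434) + (-2.6)·(-0.3161) = 1.4063.

Step 5 — scale by n: T² = 5 · 1.4063 = 7.0313.

T² ≈ 7.0313


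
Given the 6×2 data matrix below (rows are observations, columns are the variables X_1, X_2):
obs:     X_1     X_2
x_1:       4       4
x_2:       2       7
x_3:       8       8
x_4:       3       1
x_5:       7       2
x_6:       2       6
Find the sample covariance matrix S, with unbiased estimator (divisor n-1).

Step 1 — column means:
  mean(X_1) = (4 + 2 + 8 + 3 + 7 + 2) / 6 = 26/6 = 4.3333
  mean(X_2) = (4 + 7 + 8 + 1 + 2 + 6) / 6 = 28/6 = 4.6667

Step 2 — sample covariance S[i,j] = (1/(n-1)) · Σ_k (x_{k,i} - mean_i) · (x_{k,j} - mean_j), with n-1 = 5.
  S[X_1,X_1] = ((-0.3333)·(-0.3333) + (-2.3333)·(-2.3333) + (3.6667)·(3.6667) + (-1.3333)·(-1.3333) + (2.6667)·(2.6667) + (-2.3333)·(-2.3333)) / 5 = 33.3333/5 = 6.6667
  S[X_1,X_2] = ((-0.3333)·(-0.6667) + (-2.3333)·(2.3333) + (3.6667)·(3.3333) + (-1.3333)·(-3.6667) + (2.6667)·(-2.6667) + (-2.3333)·(1.3333)) / 5 = 1.6667/5 = 0.3333
  S[X_2,X_2] = ((-0.6667)·(-0.6667) + (2.3333)·(2.3333) + (3.3333)·(3.3333) + (-3.6667)·(-3.6667) + (-2.6667)·(-2.6667) + (1.3333)·(1.3333)) / 5 = 39.3333/5 = 7.8667

S is symmetric (S[j,i] = S[i,j]). Assembling:

S = [[6.6667, 0.3333],
 [0.3333, 7.8667]]


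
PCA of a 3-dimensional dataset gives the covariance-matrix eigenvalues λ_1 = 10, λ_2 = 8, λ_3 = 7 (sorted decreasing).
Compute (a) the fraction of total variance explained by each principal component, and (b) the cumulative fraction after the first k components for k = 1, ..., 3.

Step 1 — total variance = trace(Sigma) = Σ λ_i = 10 + 8 + 7 = 25.

Step 2 — fraction explained by component i = λ_i / Σ λ:
  PC1: 10/25 = 0.4
  PC2: 8/25 = 0.32
  PC3: 7/25 = 0.28

Step 3 — cumulative fraction after k components = (λ_1 + ... + λ_k) / Σ λ:
  k = 1: 10/25 = 0.4
  k = 2: (10 + 8)/25 = 18/25 = 0.72
  k = 3: (10 + 8 + 7)/25 = 25/25 = 1

Summary (fraction, with percent):

explained: PC1 0.4 (40%), PC2 0.32 (32%), PC3 0.28 (28%);  cumulative: 0.4, 0.72, 1


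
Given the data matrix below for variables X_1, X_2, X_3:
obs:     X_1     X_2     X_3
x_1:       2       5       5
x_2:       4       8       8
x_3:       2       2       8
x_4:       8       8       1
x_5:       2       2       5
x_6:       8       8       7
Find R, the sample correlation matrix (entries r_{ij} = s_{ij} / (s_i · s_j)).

Step 1 — column means:
  mean(X_1) = (2 + 4 + 2 + 8 + 2 + 8) / 6 = 26/6 = 4.3333
  mean(X_2) = (5 + 8 + 2 + 8 + 2 + 8) / 6 = 33/6 = 5.5
  mean(X_3) = (5 + 8 + 8 + 1 + 5 + 7) / 6 = 34/6 = 5.6667

Step 2 — sample variances and covariances s[i,j] = (1/(n-1)) · Σ_k (x_{k,i} - mean_i) · (x_{k,j} - mean_j), with n-1 = 5:
  s[X_1,X_1] = ((-2.3333)·(-2.3333) + (-0.3333)·(-0.3333) + (-2.3333)·(-2.3333) + (3.6667)·(3.6667) + (-2.3333)·(-2.3333) + (3.6667)·(3.6667)) / 5 = 43.3333/5 = 8.6667
  s[X_1,X_2] = ((-2.3333)·(-0.5) + (-0.3333)·(2.5) + (-2.3333)·(-3.5) + (3.6667)·(2.5) + (-2.3333)·(-3.5) + (3.6667)·(2.5)) / 5 = 35/5 = 7
  s[X_1,X_3] = ((-2.3333)·(-0.6667) + (-0.3333)·(2.3333) + (-2.3333)·(2.3333) + (3.6667)·(-4.6667) + (-2.3333)·(-0.6667) + (3.6667)·(1.3333)) / 5 = -15.3333/5 = -3.0667
  s[X_2,X_2] = ((-0.5)·(-0.5) + (2.5)·(2.5) + (-3.5)·(-3.5) + (2.5)·(2.5) + (-3.5)·(-3.5) + (2.5)·(2.5)) / 5 = 43.5/5 = 8.7
  s[X_2,X_3] = ((-0.5)·(-0.6667) + (2.5)·(2.3333) + (-3.5)·(2.3333) + (2.5)·(-4.6667) + (-3.5)·(-0.6667) + (2.5)·(1.3333)) / 5 = -8/5 = -1.6
  s[X_3,X_3] = ((-0.6667)·(-0.6667) + (2.3333)·(2.3333) + (2.3333)·(2.3333) + (-4.6667)·(-4.6667) + (-0.6667)·(-0.6667) + (1.3333)·(1.3333)) / 5 = 35.3333/5 = 7.0667
  Sample standard deviations s_i = √(s[i,i]):
  s(X_1) = √(8.6667) = 2.9439
  s(X_2) = √(8.7) = 2.9496
  s(X_3) = √(7.0667) = 2.6583

Step 3 — r_{ij} = s_{ij} / (s_i · s_j):
  r[X_1,X_1] = 1 (diagonal).
  r[X_1,X_2] = 7 / (2.9439 · 2.9496) = 7 / 8.6833 = 0.8061
  r[X_1,X_3] = -3.0667 / (2.9439 · 2.6583) = -3.0667 / 7.8259 = -0.3919
  r[X_2,X_2] = 1 (diagonal).
  r[X_2,X_3] = -1.6 / (2.9496 · 2.6583) = -1.6 / 7.8409 = -0.2041
  r[X_3,X_3] = 1 (diagonal).

R is symmetric with unit diagonal. Assembling:

R = [[1, 0.8061, -0.3919],
 [0.8061, 1, -0.2041],
 [-0.3919, -0.2041, 1]]


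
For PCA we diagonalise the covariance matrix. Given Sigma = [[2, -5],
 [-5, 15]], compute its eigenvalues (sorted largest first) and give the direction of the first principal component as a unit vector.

Step 1 — characteristic polynomial of 2×2 Sigma:
  det(Sigma - λI) = λ² - trace · λ + det = 0.
  trace = 2 + 15 = 17, det = 2·15 - (-5)² = 5.
Step 2 — discriminant:
  Δ = trace² - 4·det = 289 - 20 = 269.
Step 3 — eigenvalues:
  λ = (trace ± √Δ)/2 = (17 ± 16.4012)/2,
  λ_1 = 16.7006,  λ_2 = 0.2994.

Step 4 — unit eigenvector for λ_1: solve (Sigma - λ_1 I)v = 0. First row:
  (2 - 16.7006)·v_x + (-5)·v_y = 0, i.e. (-14.7006)·v_x + (-5)·v_y = 0,
  so v ∝ (b, λ_1 - a) = (-5, 14.7006); multiply by -1 so the first entry is positive: u = (5, -14.7006).
  ||u|| = √((5)² + (-14.7006)²) = √(241.1079) ≈ 15.5277,
  v_1 = u/||u|| ≈ (0.322, -0.9467) (||v_1|| = 1).

λ_1 = 16.7006,  λ_2 = 0.2994;  v_1 ≈ (0.322, -0.9467)


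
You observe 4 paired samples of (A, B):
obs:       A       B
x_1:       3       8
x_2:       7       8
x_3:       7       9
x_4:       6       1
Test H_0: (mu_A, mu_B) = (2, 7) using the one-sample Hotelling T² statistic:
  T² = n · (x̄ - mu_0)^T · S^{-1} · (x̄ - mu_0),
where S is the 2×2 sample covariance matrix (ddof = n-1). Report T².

Step 1 — sample mean vector:
  mean(A) = (3 + 7 + 7 + 6) / 4 = 23/4 = 5.75
  mean(B) = (8 + 8 + 9 + 1) / 4 = 26/4 = 6.5
  x̄ = (5.75, 6.5),  deviation x̄ - mu_0 = (5.75, 6.5) - (2, 7) = (3.75, -0.5).

Step 2 — sample covariance matrix, S[i,j] = (1/(n-1)) · Σ_k (x_{k,i} - mean_i) · (x_{k,j} - mean_j), divisor n-1 = 3:
  S[A,A] = ((-2.75)·(-2.75) + (1.25)·(1.25) + (1.25)·(1.25) + (0.25)·(0.25)) / 3 = 10.75/3 = 3.5833
  S[A,B] = ((-2.75)·(1.5) + (1.25)·(1.5) + (1.25)·(2.5) + (0.25)·(-5.5)) / 3 = -0.5/3 = -0.1667
  S[B,B] = ((1.5)·(1.5) + (1.5)·(1.5) + (2.5)·(2.5) + (-5.5)·(-5.5)) / 3 = 41/3 = 13.6667
  S = [[3.5833, -0.1667],
 [-0.1667, 13.6667]].

Step 3 — invert S. det(S) = 3.5833·13.6667 - (-0.1667)² = 48.9444.
  S^{-1} = (1/det) · [[d, -b], [-b, a]] = [[0.2792, 0.0034],
 [0.0034, 0.0732]].

Step 4 — quadratic form (x̄ - mu_0)^T · S^{-1} · (x̄ - mu_0):
  S^{-1} · (x̄ - mu_0) = (1.0454, -0.0238),
  (x̄ - mu_0)^T · [...] = (3.75)·(1.0454) + (-0.5)·(-0.0238) = 3.9322.

Step 5 — scale by n: T² = 4 · 3.9322 = 15.7287.

T² ≈ 15.7287


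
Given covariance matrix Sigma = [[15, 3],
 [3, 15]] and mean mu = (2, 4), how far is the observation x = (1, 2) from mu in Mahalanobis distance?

Step 1 — centre the observation: (x - mu) = (-1, -2).

Step 2 — invert Sigma. det(Sigma) = 15·15 - (3)² = 216.
  Sigma^{-1} = (1/det) · [[d, -b], [-b, a]] = [[0.0694, -0.0139],
 [-0.0139, 0.0694]].

Step 3 — form the quadratic (x - mu)^T · Sigma^{-1} · (x - mu):
  Sigma^{-1} · (x - mu) = (-0.0417, -0.125).
  (x - mu)^T · [Sigma^{-1} · (x - mu)] = (-1)·(-0.0417) + (-2)·(-0.125) = 0.2917.

Step 4 — take square root: d = √(0.2917) ≈ 0.5401.

d(x, mu) = √(0.2917) ≈ 0.5401


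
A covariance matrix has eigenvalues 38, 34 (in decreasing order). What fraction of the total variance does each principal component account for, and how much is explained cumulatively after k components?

Step 1 — total variance = trace(Sigma) = Σ λ_i = 38 + 34 = 72.

Step 2 — fraction explained by component i = λ_i / Σ λ:
  PC1: 38/72 = 0.5278
  PC2: 34/72 = 0.4722

Step 3 — cumulative fraction after k components = (λ_1 + ... + λ_k) / Σ λ:
  k = 1: 38/72 = 0.5278
  k = 2: (38 + 34)/72 = 72/72 = 1

Summary (fraction, with percent):

explained: PC1 0.5278 (52.78%), PC2 0.4722 (47.22%);  cumulative: 0.5278, 1


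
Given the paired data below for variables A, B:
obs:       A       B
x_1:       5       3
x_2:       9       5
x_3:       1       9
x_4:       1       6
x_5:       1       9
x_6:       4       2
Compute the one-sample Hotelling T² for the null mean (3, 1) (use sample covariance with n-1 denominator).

Step 1 — sample mean vector:
  mean(A) = (5 + 9 + 1 + 1 + 1 + 4) / 6 = 21/6 = 3.5
  mean(B) = (3 + 5 + 9 + 6 + 9 + 2) / 6 = 34/6 = 5.6667
  x̄ = (3.5, 5.6667),  deviation x̄ - mu_0 = (3.5, 5.6667) - (3, 1) = (0.5, 4.6667).

Step 2 — sample covariance matrix, S[i,j] = (1/(n-1)) · Σ_k (x_{k,i} - mean_i) · (x_{k,j} - mean_j), divisor n-1 = 5:
  S[A,A] = ((1.5)·(1.5) + (5.5)·(5.5) + (-2.5)·(-2.5) + (-2.5)·(-2.5) + (-2.5)·(-2.5) + (0.5)·(0.5)) / 5 = 51.5/5 = 10.3
  S[A,B] = ((1.5)·(-2.6667) + (5.5)·(-0.6667) + (-2.5)·(3.3333) + (-2.5)·(0.3333) + (-2.5)·(3.3333) + (0.5)·(-3.6667)) / 5 = -27/5 = -5.4
  S[B,B] = ((-2.6667)·(-2.6667) + (-0.6667)·(-0.6667) + (3.3333)·(3.3333) + (0.3333)·(0.3333) + (3.3333)·(3.3333) + (-3.6667)·(-3.6667)) / 5 = 43.3333/5 = 8.6667
  S = [[10.3, -5.4],
 [-5.4, 8.6667]].

Step 3 — invert S. det(S) = 10.3·8.6667 - (-5.4)² = 60.1067.
  S^{-1} = (1/det) · [[d, -b], [-b, a]] = [[0.1442, 0.0898],
 [0.0898, 0.1714]].

Step 4 — quadratic form (x̄ - mu_0)^T · S^{-1} · (x̄ - mu_0):
  S^{-1} · (x̄ - mu_0) = (0.4913, 0.8446),
  (x̄ - mu_0)^T · [...] = (0.5)·(0.4913) + (4.6667)·(0.8446) = 4.1872.

Step 5 — scale by n: T² = 6 · 4.1872 = 25.1231.

T² ≈ 25.1231


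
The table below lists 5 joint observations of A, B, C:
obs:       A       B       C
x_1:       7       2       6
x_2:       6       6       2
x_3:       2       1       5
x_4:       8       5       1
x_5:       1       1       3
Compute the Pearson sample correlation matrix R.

Step 1 — column means:
  mean(A) = (7 + 6 + 2 + 8 + 1) / 5 = 24/5 = 4.8
  mean(B) = (2 + 6 + 1 + 5 + 1) / 5 = 15/5 = 3
  mean(C) = (6 + 2 + 5 + 1 + 3) / 5 = 17/5 = 3.4

Step 2 — sample variances and covariances s[i,j] = (1/(n-1)) · Σ_k (x_{k,i} - mean_i) · (x_{k,j} - mean_j), with n-1 = 4:
  s[A,A] = ((2.2)·(2.2) + (1.2)·(1.2) + (-2.8)·(-2.8) + (3.2)·(3.2) + (-3.8)·(-3.8)) / 4 = 38.8/4 = 9.7
  s[A,B] = ((2.2)·(-1) + (1.2)·(3) + (-2.8)·(-2) + (3.2)·(2) + (-3.8)·(-2)) / 4 = 21/4 = 5.25
  s[A,C] = ((2.2)·(2.6) + (1.2)·(-1.4) + (-2.8)·(1.6) + (3.2)·(-2.4) + (-3.8)·(-0.4)) / 4 = -6.6/4 = -1.65
  s[B,B] = ((-1)·(-1) + (3)·(3) + (-2)·(-2) + (2)·(2) + (-2)·(-2)) / 4 = 22/4 = 5.5
  s[B,C] = ((-1)·(2.6) + (3)·(-1.4) + (-2)·(1.6) + (2)·(-2.4) + (-2)·(-0.4)) / 4 = -14/4 = -3.5
  s[C,C] = ((2.6)·(2.6) + (-1.4)·(-1.4) + (1.6)·(1.6) + (-2.4)·(-2.4) + (-0.4)·(-0.4)) / 4 = 17.2/4 = 4.3
  Sample standard deviations s_i = √(s[i,i]):
  s(A) = √(9.7) = 3.1145
  s(B) = √(5.5) = 2.3452
  s(C) = √(4.3) = 2.0736

Step 3 — r_{ij} = s_{ij} / (s_i · s_j):
  r[A,A] = 1 (diagonal).
  r[A,B] = 5.25 / (3.1145 · 2.3452) = 5.25 / 7.3041 = 0.7188
  r[A,C] = -1.65 / (3.1145 · 2.0736) = -1.65 / 6.4583 = -0.2555
  r[B,B] = 1 (diagonal).
  r[B,C] = -3.5 / (2.3452 · 2.0736) = -3.5 / 4.8631 = -0.7197
  r[C,C] = 1 (diagonal).

R is symmetric with unit diagonal. Assembling:

R = [[1, 0.7188, -0.2555],
 [0.7188, 1, -0.7197],
 [-0.2555, -0.7197, 1]]


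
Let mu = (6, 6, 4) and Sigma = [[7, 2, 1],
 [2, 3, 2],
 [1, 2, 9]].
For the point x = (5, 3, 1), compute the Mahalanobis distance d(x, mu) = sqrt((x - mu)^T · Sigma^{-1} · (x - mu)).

Step 1 — centre the observation: (x - mu) = (-1, -3, -3).

Step 2 — invert Sigma (cofactor / det for 3×3, or solve directly):
  Sigma^{-1} = [[0.1769, -0.1231, 0.0077],
 [-0.1231, 0.4769, -0.0923],
 [0.0077, -0.0923, 0.1308]].

Step 3 — form the quadratic (x - mu)^T · Sigma^{-1} · (x - mu):
  Sigma^{-1} · (x - mu) = (0.1692, -1.0308, -0.1231).
  (x - mu)^T · [Sigma^{-1} · (x - mu)] = (-1)·(0.1692) + (-3)·(-1.0308) + (-3)·(-0.1231) = 3.2923.

Step 4 — take square root: d = √(3.2923) ≈ 1.8145.

d(x, mu) = √(3.2923) ≈ 1.8145


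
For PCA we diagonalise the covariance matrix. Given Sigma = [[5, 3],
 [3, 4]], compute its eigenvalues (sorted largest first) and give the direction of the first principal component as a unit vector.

Step 1 — characteristic polynomial of 2×2 Sigma:
  det(Sigma - λI) = λ² - trace · λ + det = 0.
  trace = 5 + 4 = 9, det = 5·4 - (3)² = 11.
Step 2 — discriminant:
  Δ = trace² - 4·det = 81 - 44 = 37.
Step 3 — eigenvalues:
  λ = (trace ± √Δ)/2 = (9 ± 6.0828)/2,
  λ_1 = 7.5414,  λ_2 = 1.4586.

Step 4 — unit eigenvector for λ_1: solve (Sigma - λ_1 I)v = 0. First row:
  (5 - 7.5414)·v_x + (3)·v_y = 0, i.e. (-2.5414)·v_x + (3)·v_y = 0,
  so v ∝ (b, λ_1 - a) = (3, 2.5414) = u.
  ||u|| = √((3)² + (2.5414)²) = √(15.4586) ≈ 3.9317,
  v_1 = u/||u|| ≈ (0.763, 0.6464) (||v_1|| = 1).

λ_1 = 7.5414,  λ_2 = 1.4586;  v_1 ≈ (0.763, 0.6464)


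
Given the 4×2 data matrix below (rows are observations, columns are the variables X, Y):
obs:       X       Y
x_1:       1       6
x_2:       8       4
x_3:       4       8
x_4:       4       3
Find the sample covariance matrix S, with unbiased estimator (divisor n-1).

Step 1 — column means:
  mean(X) = (1 + 8 + 4 + 4) / 4 = 17/4 = 4.25
  mean(Y) = (6 + 4 + 8 + 3) / 4 = 21/4 = 5.25

Step 2 — sample covariance S[i,j] = (1/(n-1)) · Σ_k (x_{k,i} - mean_i) · (x_{k,j} - mean_j), with n-1 = 3.
  S[X,X] = ((-3.25)·(-3.25) + (3.75)·(3.75) + (-0.25)·(-0.25) + (-0.25)·(-0.25)) / 3 = 24.75/3 = 8.25
  S[X,Y] = ((-3.25)·(0.75) + (3.75)·(-1.25) + (-0.25)·(2.75) + (-0.25)·(-2.25)) / 3 = -7.25/3 = -2.4167
  S[Y,Y] = ((0.75)·(0.75) + (-1.25)·(-1.25) + (2.75)·(2.75) + (-2.25)·(-2.25)) / 3 = 14.75/3 = 4.9167

S is symmetric (S[j,i] = S[i,j]). Assembling:

S = [[8.25, -2.4167],
 [-2.4167, 4.9167]]


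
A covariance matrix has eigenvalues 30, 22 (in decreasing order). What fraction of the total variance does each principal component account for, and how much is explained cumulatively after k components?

Step 1 — total variance = trace(Sigma) = Σ λ_i = 30 + 22 = 52.

Step 2 — fraction explained by component i = λ_i / Σ λ:
  PC1: 30/52 = 0.5769
  PC2: 22/52 = 0.4231

Step 3 — cumulative fraction after k components = (λ_1 + ... + λ_k) / Σ λ:
  k = 1: 30/52 = 0.5769
  k = 2: (30 + 22)/52 = 52/52 = 1

Summary (fraction, with percent):

explained: PC1 0.5769 (57.69%), PC2 0.4231 (42.31%);  cumulative: 0.5769, 1


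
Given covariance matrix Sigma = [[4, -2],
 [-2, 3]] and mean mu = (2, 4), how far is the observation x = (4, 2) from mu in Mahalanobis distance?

Step 1 — centre the observation: (x - mu) = (2, -2).

Step 2 — invert Sigma. det(Sigma) = 4·3 - (-2)² = 8.
  Sigma^{-1} = (1/det) · [[d, -b], [-b, a]] = [[0.375, 0.25],
 [0.25, 0.5]].

Step 3 — form the quadratic (x - mu)^T · Sigma^{-1} · (x - mu):
  Sigma^{-1} · (x - mu) = (0.25, -0.5).
  (x - mu)^T · [Sigma^{-1} · (x - mu)] = (2)·(0.25) + (-2)·(-0.5) = 1.5.

Step 4 — take square root: d = √(1.5) ≈ 1.2247.

d(x, mu) = √(1.5) ≈ 1.2247


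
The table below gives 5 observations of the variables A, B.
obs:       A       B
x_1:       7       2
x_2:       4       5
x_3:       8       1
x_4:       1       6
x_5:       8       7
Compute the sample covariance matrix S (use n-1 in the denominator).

Step 1 — column means:
  mean(A) = (7 + 4 + 8 + 1 + 8) / 5 = 28/5 = 5.6
  mean(B) = (2 + 5 + 1 + 6 + 7) / 5 = 21/5 = 4.2

Step 2 — sample covariance S[i,j] = (1/(n-1)) · Σ_k (x_{k,i} - mean_i) · (x_{k,j} - mean_j), with n-1 = 4.
  S[A,A] = ((1.4)·(1.4) + (-1.6)·(-1.6) + (2.4)·(2.4) + (-4.6)·(-4.6) + (2.4)·(2.4)) / 4 = 37.2/4 = 9.3
  S[A,B] = ((1.4)·(-2.2) + (-1.6)·(0.8) + (2.4)·(-3.2) + (-4.6)·(1.8) + (2.4)·(2.8)) / 4 = -13.6/4 = -3.4
  S[B,B] = ((-2.2)·(-2.2) + (0.8)·(0.8) + (-3.2)·(-3.2) + (1.8)·(1.8) + (2.8)·(2.8)) / 4 = 26.8/4 = 6.7

S is symmetric (S[j,i] = S[i,j]). Assembling:

S = [[9.3, -3.4],
 [-3.4, 6.7]]


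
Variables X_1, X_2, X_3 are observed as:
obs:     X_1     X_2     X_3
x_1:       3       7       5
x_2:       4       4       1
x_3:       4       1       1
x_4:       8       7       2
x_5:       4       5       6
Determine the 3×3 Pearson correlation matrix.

Step 1 — column means:
  mean(X_1) = (3 + 4 + 4 + 8 + 4) / 5 = 23/5 = 4.6
  mean(X_2) = (7 + 4 + 1 + 7 + 5) / 5 = 24/5 = 4.8
  mean(X_3) = (5 + 1 + 1 + 2 + 6) / 5 = 15/5 = 3

Step 2 — sample variances and covariances s[i,j] = (1/(n-1)) · Σ_k (x_{k,i} - mean_i) · (x_{k,j} - mean_j), with n-1 = 4:
  s[X_1,X_1] = ((-1.6)·(-1.6) + (-0.6)·(-0.6) + (-0.6)·(-0.6) + (3.4)·(3.4) + (-0.6)·(-0.6)) / 4 = 15.2/4 = 3.8
  s[X_1,X_2] = ((-1.6)·(2.2) + (-0.6)·(-0.8) + (-0.6)·(-3.8) + (3.4)·(2.2) + (-0.6)·(0.2)) / 4 = 6.6/4 = 1.65
  s[X_1,X_3] = ((-1.6)·(2) + (-0.6)·(-2) + (-0.6)·(-2) + (3.4)·(-1) + (-0.6)·(3)) / 4 = -6/4 = -1.5
  s[X_2,X_2] = ((2.2)·(2.2) + (-0.8)·(-0.8) + (-3.8)·(-3.8) + (2.2)·(2.2) + (0.2)·(0.2)) / 4 = 24.8/4 = 6.2
  s[X_2,X_3] = ((2.2)·(2) + (-0.8)·(-2) + (-3.8)·(-2) + (2.2)·(-1) + (0.2)·(3)) / 4 = 12/4 = 3
  s[X_3,X_3] = ((2)·(2) + (-2)·(-2) + (-2)·(-2) + (-1)·(-1) + (3)·(3)) / 4 = 22/4 = 5.5
  Sample standard deviations s_i = √(s[i,i]):
  s(X_1) = √(3.8) = 1.9494
  s(X_2) = √(6.2) = 2.49
  s(X_3) = √(5.5) = 2.3452

Step 3 — r_{ij} = s_{ij} / (s_i · s_j):
  r[X_1,X_1] = 1 (diagonal).
  r[X_1,X_2] = 1.65 / (1.9494 · 2.49) = 1.65 / 4.8539 = 0.3399
  r[X_1,X_3] = -1.5 / (1.9494 · 2.3452) = -1.5 / 4.5717 = -0.3281
  r[X_2,X_2] = 1 (diagonal).
  r[X_2,X_3] = 3 / (2.49 · 2.3452) = 3 / 5.8395 = 0.5137
  r[X_3,X_3] = 1 (diagonal).

R is symmetric with unit diagonal. Assembling:

R = [[1, 0.3399, -0.3281],
 [0.3399, 1, 0.5137],
 [-0.3281, 0.5137, 1]]


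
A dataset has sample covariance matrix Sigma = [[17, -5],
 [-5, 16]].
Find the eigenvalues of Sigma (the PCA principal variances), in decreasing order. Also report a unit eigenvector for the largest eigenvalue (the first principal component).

Step 1 — characteristic polynomial of 2×2 Sigma:
  det(Sigma - λI) = λ² - trace · λ + det = 0.
  trace = 17 + 16 = 33, det = 17·16 - (-5)² = 247.
Step 2 — discriminant:
  Δ = trace² - 4·det = 1089 - 988 = 101.
Step 3 — eigenvalues:
  λ = (trace ± √Δ)/2 = (33 ± 10.0499)/2,
  λ_1 = 21.5249,  λ_2 = 11.4751.

Step 4 — unit eigenvector for λ_1: solve (Sigma - λ_1 I)v = 0. First row:
  (17 - 21.5249)·v_x + (-5)·v_y = 0, i.e. (-4.5249)·v_x + (-5)·v_y = 0,
  so v ∝ (b, λ_1 - a) = (-5, 4.5249); multiply by -1 so the first entry is positive: u = (5, -4.5249).
  ||u|| = √((5)² + (-4.5249)²) = √(45.4751) ≈ 6.7435,
  v_1 = u/||u|| ≈ (0.7415, -0.671) (||v_1|| = 1).

λ_1 = 21.5249,  λ_2 = 11.4751;  v_1 ≈ (0.7415, -0.671)


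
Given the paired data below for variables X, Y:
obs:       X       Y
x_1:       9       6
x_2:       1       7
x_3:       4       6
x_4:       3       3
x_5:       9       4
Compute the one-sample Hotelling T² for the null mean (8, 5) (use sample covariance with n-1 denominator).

Step 1 — sample mean vector:
  mean(X) = (9 + 1 + 4 + 3 + 9) / 5 = 26/5 = 5.2
  mean(Y) = (6 + 7 + 6 + 3 + 4) / 5 = 26/5 = 5.2
  x̄ = (5.2, 5.2),  deviation x̄ - mu_0 = (5.2, 5.2) - (8, 5) = (-2.8, 0.2).

Step 2 — sample covariance matrix, S[i,j] = (1/(n-1)) · Σ_k (x_{k,i} - mean_i) · (x_{k,j} - mean_j), divisor n-1 = 4:
  S[X,X] = ((3.8)·(3.8) + (-4.2)·(-4.2) + (-1.2)·(-1.2) + (-2.2)·(-2.2) + (3.8)·(3.8)) / 4 = 52.8/4 = 13.2
  S[X,Y] = ((3.8)·(0.8) + (-4.2)·(1.8) + (-1.2)·(0.8) + (-2.2)·(-2.2) + (3.8)·(-1.2)) / 4 = -5.2/4 = -1.3
  S[Y,Y] = ((0.8)·(0.8) + (1.8)·(1.8) + (0.8)·(0.8) + (-2.2)·(-2.2) + (-1.2)·(-1.2)) / 4 = 10.8/4 = 2.7
  S = [[13.2, -1.3],
 [-1.3, 2.7]].

Step 3 — invert S. det(S) = 13.2·2.7 - (-1.3)² = 33.95.
  S^{-1} = (1/det) · [[d, -b], [-b, a]] = [[0.0795, 0.0383],
 [0.0383, 0.3888]].

Step 4 — quadratic form (x̄ - mu_0)^T · S^{-1} · (x̄ - mu_0):
  S^{-1} · (x̄ - mu_0) = (-0.215, -0.0295),
  (x̄ - mu_0)^T · [...] = (-2.8)·(-0.215) + (0.2)·(-0.0295) = 0.5962.

Step 5 — scale by n: T² = 5 · 0.5962 = 2.9809.

T² ≈ 2.9809


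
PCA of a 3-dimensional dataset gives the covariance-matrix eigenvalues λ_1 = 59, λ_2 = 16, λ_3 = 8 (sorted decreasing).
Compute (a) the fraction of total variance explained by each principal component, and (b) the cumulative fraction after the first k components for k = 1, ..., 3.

Step 1 — total variance = trace(Sigma) = Σ λ_i = 59 + 16 + 8 = 83.

Step 2 — fraction explained by component i = λ_i / Σ λ:
  PC1: 59/83 = 0.7108
  PC2: 16/83 = 0.1928
  PC3: 8/83 = 0.0964

Step 3 — cumulative fraction after k components = (λ_1 + ... + λ_k) / Σ λ:
  k = 1: 59/83 = 0.7108
  k = 2: (59 + 16)/83 = 75/83 = 0.9036
  k = 3: (59 + 16 + 8)/83 = 83/83 = 1

Summary (fraction, with percent):

explained: PC1 0.7108 (71.08%), PC2 0.1928 (19.28%), PC3 0.0964 (9.64%);  cumulative: 0.7108, 0.9036, 1


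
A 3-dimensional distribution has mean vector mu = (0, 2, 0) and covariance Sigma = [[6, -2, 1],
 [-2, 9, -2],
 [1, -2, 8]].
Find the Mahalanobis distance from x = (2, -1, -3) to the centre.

Step 1 — centre the observation: (x - mu) = (2, -3, -3).

Step 2 — invert Sigma (cofactor / det for 3×3, or solve directly):
  Sigma^{-1} = [[0.1813, 0.0373, -0.0133],
 [0.0373, 0.1253, 0.0267],
 [-0.0133, 0.0267, 0.1333]].

Step 3 — form the quadratic (x - mu)^T · Sigma^{-1} · (x - mu):
  Sigma^{-1} · (x - mu) = (0.2907, -0.3813, -0.5067).
  (x - mu)^T · [Sigma^{-1} · (x - mu)] = (2)·(0.2907) + (-3)·(-0.3813) + (-3)·(-0.5067) = 3.2453.

Step 4 — take square root: d = √(3.2453) ≈ 1.8015.

d(x, mu) = √(3.2453) ≈ 1.8015


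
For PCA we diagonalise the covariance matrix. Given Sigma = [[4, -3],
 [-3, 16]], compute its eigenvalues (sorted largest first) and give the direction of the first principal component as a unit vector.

Step 1 — characteristic polynomial of 2×2 Sigma:
  det(Sigma - λI) = λ² - trace · λ + det = 0.
  trace = 4 + 16 = 20, det = 4·16 - (-3)² = 55.
Step 2 — discriminant:
  Δ = trace² - 4·det = 400 - 220 = 180.
Step 3 — eigenvalues:
  λ = (trace ± √Δ)/2 = (20 ± 13.4164)/2,
  λ_1 = 16.7082,  λ_2 = 3.2918.

Step 4 — unit eigenvector for λ_1: solve (Sigma - λ_1 I)v = 0. First row:
  (4 - 16.7082)·v_x + (-3)·v_y = 0, i.e. (-12.7082)·v_x + (-3)·v_y = 0,
  so v ∝ (b, λ_1 - a) = (-3, 12.7082); multiply by -1 so the first entry is positive: u = (3, -12.7082).
  ||u|| = √((3)² + (-12.7082)²) = √(170.4984) ≈ 13.0575,
  v_1 = u/||u|| ≈ (0.2298, -0.9732) (||v_1|| = 1).

λ_1 = 16.7082,  λ_2 = 3.2918;  v_1 ≈ (0.2298, -0.9732)


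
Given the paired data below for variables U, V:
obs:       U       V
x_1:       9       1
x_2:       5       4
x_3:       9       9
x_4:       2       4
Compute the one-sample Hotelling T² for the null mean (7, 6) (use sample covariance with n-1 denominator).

Step 1 — sample mean vector:
  mean(U) = (9 + 5 + 9 + 2) / 4 = 25/4 = 6.25
  mean(V) = (1 + 4 + 9 + 4) / 4 = 18/4 = 4.5
  x̄ = (6.25, 4.5),  deviation x̄ - mu_0 = (6.25, 4.5) - (7, 6) = (-0.75, -1.5).

Step 2 — sample covariance matrix, S[i,j] = (1/(n-1)) · Σ_k (x_{k,i} - mean_i) · (x_{k,j} - mean_j), divisor n-1 = 3:
  S[U,U] = ((2.75)·(2.75) + (-1.25)·(-1.25) + (2.75)·(2.75) + (-4.25)·(-4.25)) / 3 = 34.75/3 = 11.5833
  S[U,V] = ((2.75)·(-3.5) + (-1.25)·(-0.5) + (2.75)·(4.5) + (-4.25)·(-0.5)) / 3 = 5.5/3 = 1.8333
  S[V,V] = ((-3.5)·(-3.5) + (-0.5)·(-0.5) + (4.5)·(4.5) + (-0.5)·(-0.5)) / 3 = 33/3 = 11
  S = [[11.5833, 1.8333],
 [1.8333, 11]].

Step 3 — invert S. det(S) = 11.5833·11 - (1.8333)² = 124.0556.
  S^{-1} = (1/det) · [[d, -b], [-b, a]] = [[0.0887, -0.0148],
 [-0.0148, 0.0934]].

Step 4 — quadratic form (x̄ - mu_0)^T · S^{-1} · (x̄ - mu_0):
  S^{-1} · (x̄ - mu_0) = (-0.0443, -0.129),
  (x̄ - mu_0)^T · [...] = (-0.75)·(-0.0443) + (-1.5)·(-0.129) = 0.2267.

Step 5 — scale by n: T² = 4 · 0.2267 = 0.9069.

T² ≈ 0.9069


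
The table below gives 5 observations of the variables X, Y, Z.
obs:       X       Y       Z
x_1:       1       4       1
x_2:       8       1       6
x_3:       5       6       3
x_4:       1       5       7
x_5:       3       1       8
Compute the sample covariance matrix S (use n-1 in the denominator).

Step 1 — column means:
  mean(X) = (1 + 8 + 5 + 1 + 3) / 5 = 18/5 = 3.6
  mean(Y) = (4 + 1 + 6 + 5 + 1) / 5 = 17/5 = 3.4
  mean(Z) = (1 + 6 + 3 + 7 + 8) / 5 = 25/5 = 5

Step 2 — sample covariance S[i,j] = (1/(n-1)) · Σ_k (x_{k,i} - mean_i) · (x_{k,j} - mean_j), with n-1 = 4.
  S[X,X] = ((-2.6)·(-2.6) + (4.4)·(4.4) + (1.4)·(1.4) + (-2.6)·(-2.6) + (-0.6)·(-0.6)) / 4 = 35.2/4 = 8.8
  S[X,Y] = ((-2.6)·(0.6) + (4.4)·(-2.4) + (1.4)·(2.6) + (-2.6)·(1.6) + (-0.6)·(-2.4)) / 4 = -11.2/4 = -2.8
  S[X,Z] = ((-2.6)·(-4) + (4.4)·(1) + (1.4)·(-2) + (-2.6)·(2) + (-0.6)·(3)) / 4 = 5/4 = 1.25
  S[Y,Y] = ((0.6)·(0.6) + (-2.4)·(-2.4) + (2.6)·(2.6) + (1.6)·(1.6) + (-2.4)·(-2.4)) / 4 = 21.2/4 = 5.3
  S[Y,Z] = ((0.6)·(-4) + (-2.4)·(1) + (2.6)·(-2) + (1.6)·(2) + (-2.4)·(3)) / 4 = -14/4 = -3.5
  S[Z,Z] = ((-4)·(-4) + (1)·(1) + (-2)·(-2) + (2)·(2) + (3)·(3)) / 4 = 34/4 = 8.5

S is symmetric (S[j,i] = S[i,j]). Assembling:

S = [[8.8, -2.8, 1.25],
 [-2.8, 5.3, -3.5],
 [1.25, -3.5, 8.5]]


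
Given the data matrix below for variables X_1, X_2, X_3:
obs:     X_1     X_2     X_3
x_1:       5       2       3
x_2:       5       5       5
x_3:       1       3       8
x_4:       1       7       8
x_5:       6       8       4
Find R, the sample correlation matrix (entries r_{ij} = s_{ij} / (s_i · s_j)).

Step 1 — column means:
  mean(X_1) = (5 + 5 + 1 + 1 + 6) / 5 = 18/5 = 3.6
  mean(X_2) = (2 + 5 + 3 + 7 + 8) / 5 = 25/5 = 5
  mean(X_3) = (3 + 5 + 8 + 8 + 4) / 5 = 28/5 = 5.6

Step 2 — sample variances and covariances s[i,j] = (1/(n-1)) · Σ_k (x_{k,i} - mean_i) · (x_{k,j} - mean_j), with n-1 = 4:
  s[X_1,X_1] = ((1.4)·(1.4) + (1.4)·(1.4) + (-2.6)·(-2.6) + (-2.6)·(-2.6) + (2.4)·(2.4)) / 4 = 23.2/4 = 5.8
  s[X_1,X_2] = ((1.4)·(-3) + (1.4)·(0) + (-2.6)·(-2) + (-2.6)·(2) + (2.4)·(3)) / 4 = 3/4 = 0.75
  s[X_1,X_3] = ((1.4)·(-2.6) + (1.4)·(-0.6) + (-2.6)·(2.4) + (-2.6)·(2.4) + (2.4)·(-1.6)) / 4 = -20.8/4 = -5.2
  s[X_2,X_2] = ((-3)·(-3) + (0)·(0) + (-2)·(-2) + (2)·(2) + (3)·(3)) / 4 = 26/4 = 6.5
  s[X_2,X_3] = ((-3)·(-2.6) + (0)·(-0.6) + (-2)·(2.4) + (2)·(2.4) + (3)·(-1.6)) / 4 = 3/4 = 0.75
  s[X_3,X_3] = ((-2.6)·(-2.6) + (-0.6)·(-0.6) + (2.4)·(2.4) + (2.4)·(2.4) + (-1.6)·(-1.6)) / 4 = 21.2/4 = 5.3
  Sample standard deviations s_i = √(s[i,i]):
  s(X_1) = √(5.8) = 2.4083
  s(X_2) = √(6.5) = 2.5495
  s(X_3) = √(5.3) = 2.3022

Step 3 — r_{ij} = s_{ij} / (s_i · s_j):
  r[X_1,X_1] = 1 (diagonal).
  r[X_1,X_2] = 0.75 / (2.4083 · 2.5495) = 0.75 / 6.14 = 0.1221
  r[X_1,X_3] = -5.2 / (2.4083 · 2.3022) = -5.2 / 5.5444 = -0.9379
  r[X_2,X_2] = 1 (diagonal).
  r[X_2,X_3] = 0.75 / (2.5495 · 2.3022) = 0.75 / 5.8694 = 0.1278
  r[X_3,X_3] = 1 (diagonal).

R is symmetric with unit diagonal. Assembling:

R = [[1, 0.1221, -0.9379],
 [0.1221, 1, 0.1278],
 [-0.9379, 0.1278, 1]]


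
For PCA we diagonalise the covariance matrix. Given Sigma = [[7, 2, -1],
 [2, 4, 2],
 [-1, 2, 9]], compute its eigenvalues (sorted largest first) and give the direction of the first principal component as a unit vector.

Step 1 — characteristic polynomial p(λ) = det(λI - Sigma) = λ³ - tr·λ² + c_1·λ - det, where tr = trace, c_1 = sum of the principal 2×2 minors, det = det(Sigma):
  tr = 7 + 4 + 9 = 20,
  c_1 = (7·4 - (2)²) + (7·9 - (-1)²) + (4·9 - (2)²) = 24 + 62 + 32 = 118,
  det = 7·(4·9 - (2)²) - (2)·((2)·9 - (2)·(-1)) + (-1)·((2)·(2) - 4·(-1)) = 7·(32) - (2)·(20) + (-1)·(8) = 176.
  So p(λ) = λ³ - 20λ² + 118λ - 176.
Step 2 — look for an integer root (rational root theorem: any rational root is an integer divisor of 176). Testing λ = 8:
  p(8) = 512 - 1280 + 944 - 176 = 0  ✓
  Dividing out (λ - 8): p(λ) = (λ - 8)(λ² - 12λ + 22).
Step 3 — remaining eigenvalues from the quadratic λ² - 12λ + 22 = 0:
  Δ = 12² - 4·22 = 144 - 88 = 56,  λ = (12 ± √56)/2 = (12 ± 7.4833)/2 ≈ 9.7417 or 2.2583.
  Sorted: λ_1 = 9.7417,  λ_2 = 8,  λ_3 = 2.2583  (check: sum = 20 = tr ✓).

Step 4 — unit eigenvector for λ_1 ≈ 9.7417: v spans the null space of (Sigma - λ_1 I), whose rows are
  r_1 = (-2.7417, 2, -1),  r_2 = (2, -5.7417, 2),  r_3 = (-1, 2, -0.7417).
  v is orthogonal to every row, so take v ∝ r_1 × r_2 = ((2)·(2) - (-1)·(-5.7417), (-1)·(2) - (-2.7417)·(2), (-2.7417)·(-5.7417) - (2)·(2)) ≈ (-1.7417, 3.4833, 11.7417).
  Rescale (multiply by -1 so the first nonzero entry is positive): u = (1.7417, -3.4833, -11.7417).
  ||u|| = √((1.7417)² + (-3.4833)² + (-11.7417)²) = √(153.0334) ≈ 12.3707,  v_1 = u/||u|| ≈ (0.1408, -0.2816, -0.9492) (||v_1|| = 1).

λ_1 = 9.7417,  λ_2 = 8,  λ_3 = 2.2583;  v_1 ≈ (0.1408, -0.2816, -0.9492)


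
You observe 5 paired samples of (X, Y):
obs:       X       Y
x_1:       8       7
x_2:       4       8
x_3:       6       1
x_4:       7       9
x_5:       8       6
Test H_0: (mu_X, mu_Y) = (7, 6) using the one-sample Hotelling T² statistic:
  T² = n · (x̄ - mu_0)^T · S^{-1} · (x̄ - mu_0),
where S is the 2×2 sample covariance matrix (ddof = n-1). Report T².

Step 1 — sample mean vector:
  mean(X) = (8 + 4 + 6 + 7 + 8) / 5 = 33/5 = 6.6
  mean(Y) = (7 + 8 + 1 + 9 + 6) / 5 = 31/5 = 6.2
  x̄ = (6.6, 6.2),  deviation x̄ - mu_0 = (6.6, 6.2) - (7, 6) = (-0.4, 0.2).

Step 2 — sample covariance matrix, S[i,j] = (1/(n-1)) · Σ_k (x_{k,i} - mean_i) · (x_{k,j} - mean_j), divisor n-1 = 4:
  S[X,X] = ((1.4)·(1.4) + (-2.6)·(-2.6) + (-0.6)·(-0.6) + (0.4)·(0.4) + (1.4)·(1.4)) / 4 = 11.2/4 = 2.8
  S[X,Y] = ((1.4)·(0.8) + (-2.6)·(1.8) + (-0.6)·(-5.2) + (0.4)·(2.8) + (1.4)·(-0.2)) / 4 = 0.4/4 = 0.1
  S[Y,Y] = ((0.8)·(0.8) + (1.8)·(1.8) + (-5.2)·(-5.2) + (2.8)·(2.8) + (-0.2)·(-0.2)) / 4 = 38.8/4 = 9.7
  S = [[2.8, 0.1],
 [0.1, 9.7]].

Step 3 — invert S. det(S) = 2.8·9.7 - (0.1)² = 27.15.
  S^{-1} = (1/det) · [[d, -b], [-b, a]] = [[0.3573, -0.0037],
 [-0.0037, 0.1031]].

Step 4 — quadratic form (x̄ - mu_0)^T · S^{-1} · (x̄ - mu_0):
  S^{-1} · (x̄ - mu_0) = (-0.1436, 0.0221),
  (x̄ - mu_0)^T · [...] = (-0.4)·(-0.1436) + (0.2)·(0.0221) = 0.0619.

Step 5 — scale by n: T² = 5 · 0.0619 = 0.3094.

T² ≈ 0.3094


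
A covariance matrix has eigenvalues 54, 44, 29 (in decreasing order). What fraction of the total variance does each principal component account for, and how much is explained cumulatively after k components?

Step 1 — total variance = trace(Sigma) = Σ λ_i = 54 + 44 + 29 = 127.

Step 2 — fraction explained by component i = λ_i / Σ λ:
  PC1: 54/127 = 0.4252
  PC2: 44/127 = 0.3465
  PC3: 29/127 = 0.2283

Step 3 — cumulative fraction after k components = (λ_1 + ... + λ_k) / Σ λ:
  k = 1: 54/127 = 0.4252
  k = 2: (54 + 44)/127 = 98/127 = 0.7717
  k = 3: (54 + 44 + 29)/127 = 127/127 = 1

Summary (fraction, with percent):

explained: PC1 0.4252 (42.52%), PC2 0.3465 (34.65%), PC3 0.2283 (22.83%);  cumulative: 0.4252, 0.7717, 1


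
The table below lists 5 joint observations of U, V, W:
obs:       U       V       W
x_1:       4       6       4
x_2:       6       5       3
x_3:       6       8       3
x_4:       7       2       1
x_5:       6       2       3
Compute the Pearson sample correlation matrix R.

Step 1 — column means:
  mean(U) = (4 + 6 + 6 + 7 + 6) / 5 = 29/5 = 5.8
  mean(V) = (6 + 5 + 8 + 2 + 2) / 5 = 23/5 = 4.6
  mean(W) = (4 + 3 + 3 + 1 + 3) / 5 = 14/5 = 2.8

Step 2 — sample variances and covariances s[i,j] = (1/(n-1)) · Σ_k (x_{k,i} - mean_i) · (x_{k,j} - mean_j), with n-1 = 4:
  s[U,U] = ((-1.8)·(-1.8) + (0.2)·(0.2) + (0.2)·(0.2) + (1.2)·(1.2) + (0.2)·(0.2)) / 4 = 4.8/4 = 1.2
  s[U,V] = ((-1.8)·(1.4) + (0.2)·(0.4) + (0.2)·(3.4) + (1.2)·(-2.6) + (0.2)·(-2.6)) / 4 = -5.4/4 = -1.35
  s[U,W] = ((-1.8)·(1.2) + (0.2)·(0.2) + (0.2)·(0.2) + (1.2)·(-1.8) + (0.2)·(0.2)) / 4 = -4.2/4 = -1.05
  s[V,V] = ((1.4)·(1.4) + (0.4)·(0.4) + (3.4)·(3.4) + (-2.6)·(-2.6) + (-2.6)·(-2.6)) / 4 = 27.2/4 = 6.8
  s[V,W] = ((1.4)·(1.2) + (0.4)·(0.2) + (3.4)·(0.2) + (-2.6)·(-1.8) + (-2.6)·(0.2)) / 4 = 6.6/4 = 1.65
  s[W,W] = ((1.2)·(1.2) + (0.2)·(0.2) + (0.2)·(0.2) + (-1.8)·(-1.8) + (0.2)·(0.2)) / 4 = 4.8/4 = 1.2
  Sample standard deviations s_i = √(s[i,i]):
  s(U) = √(1.2) = 1.0954
  s(V) = √(6.8) = 2.6077
  s(W) = √(1.2) = 1.0954

Step 3 — r_{ij} = s_{ij} / (s_i · s_j):
  r[U,U] = 1 (diagonal).
  r[U,V] = -1.35 / (1.0954 · 2.6077) = -1.35 / 2.8566 = -0.4726
  r[U,W] = -1.05 / (1.0954 · 1.0954) = -1.05 / 1.2 = -0.875
  r[V,V] = 1 (diagonal).
  r[V,W] = 1.65 / (2.6077 · 1.0954) = 1.65 / 2.8566 = 0.5776
  r[W,W] = 1 (diagonal).

R is symmetric with unit diagonal. Assembling:

R = [[1, -0.4726, -0.875],
 [-0.4726, 1, 0.5776],
 [-0.875, 0.5776, 1]]
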